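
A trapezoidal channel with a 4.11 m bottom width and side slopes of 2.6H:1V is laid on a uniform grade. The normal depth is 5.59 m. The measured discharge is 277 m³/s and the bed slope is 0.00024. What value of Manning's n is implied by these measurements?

With bottom width b = 4.11 m and side slope z = 2.6: A = (b + zy)y = (4.11 + 2.6×5.59)×5.59 = 104.2 m²; P = b + 2y√(1+z²) = 4.11 + 2×5.59×2.786 = 35.25 m.
Hydraulic radius R = A/P = 104.2/35.25 = 2.956 m.
Rearranging Manning's equation: n = (1/Q) A R^(2/3) S^(1/2) = (1/277) × 104.2 × 2.956^(2/3) × √0.00024 = 0.012.

n = 0.012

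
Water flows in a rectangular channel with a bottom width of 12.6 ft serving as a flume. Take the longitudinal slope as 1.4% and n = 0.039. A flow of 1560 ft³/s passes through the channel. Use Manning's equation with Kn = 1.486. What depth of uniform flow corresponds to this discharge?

Manning's equation rearranged: A R^(2/3) = nQ / (1.486·√S) = 0.039 × 1560 / (1.486 × √0.014) = 346.
At y = 9.18 ft: A R^(2/3) = 278.5 — too small.
At y = 12 ft: A R^(2/3) = 389.3 — too large.
At y = 10.9 ft: A R^(2/3) = 345.6 — close enough.

y_n = 10.9 ft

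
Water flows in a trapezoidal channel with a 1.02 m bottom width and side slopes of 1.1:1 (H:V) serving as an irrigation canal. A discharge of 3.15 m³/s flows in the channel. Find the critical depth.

At critical depth, Q² T / (g A³) = 1, i.e. A³/T = Q²/g = 3.15²/9.81 = 1.011.
Trying y = 0.557 m: A³/T = 0.335 — short.
Trying y = 0.869 m: A³/T = 1.727 — over.
Trying y = 0.754 m: A³/T = 1.012 — matches.

y_c = 0.754 m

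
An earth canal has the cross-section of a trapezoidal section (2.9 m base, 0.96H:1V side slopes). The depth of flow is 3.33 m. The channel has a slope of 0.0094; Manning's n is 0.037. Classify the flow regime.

subcritical

With bottom width b = 2.9 m and side slope z = 0.96: A = (b + zy)y = (2.9 + 0.96×3.33)×3.33 = 20.3 m²; P = b + 2y√(1+z²) = 2.9 + 2×3.33×1.386 = 12.13 m.
Hydraulic radius R = A/P = 20.3/12.13 = 1.673 m.
V = (1/n) R^(2/3) √S = (1/0.037) × 1.673^(2/3) × √0.0094 = 3.693 m/s. Hydraulic depth D_h = A/T = 20.3/9.294 = 2.185 m.
Froude number Fr = V/√(g·D_h) = 3.693/√(9.81×2.185) = 0.798, which is less than 1, so the flow is subcritical.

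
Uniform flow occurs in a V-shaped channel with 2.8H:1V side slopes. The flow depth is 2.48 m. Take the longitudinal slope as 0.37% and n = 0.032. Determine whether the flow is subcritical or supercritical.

subcritical

For a triangular section with side slope z = 2.8: A = zy² = 2.8×2.48² = 17.22 m²; P = 2y√(1+z²) = 2×2.48×2.973 = 14.75 m.
Hydraulic radius R = A/P = 17.22/14.75 = 1.168 m.
V = (1/n) R^(2/3) √S = (1/0.032) × 1.168^(2/3) × √0.0037 = 2.108 m/s. Hydraulic depth D_h = A/T = 17.22/13.89 = 1.24 m.
Froude number Fr = V/√(g·D_h) = 2.108/√(9.81×1.24) = 0.604, which is less than 1, so the flow is subcritical.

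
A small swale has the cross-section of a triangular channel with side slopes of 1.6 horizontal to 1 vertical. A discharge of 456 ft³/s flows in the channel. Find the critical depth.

y_c = 5.5 ft

At critical depth, Q² T / (g A³) = 1, i.e. A³/T = Q²/g = 456²/32.2 = 6458.
Try y = 6.21 ft: A³/T = 11820 — over.
Try y = 5.5 ft: A³/T = 6442 — close enough.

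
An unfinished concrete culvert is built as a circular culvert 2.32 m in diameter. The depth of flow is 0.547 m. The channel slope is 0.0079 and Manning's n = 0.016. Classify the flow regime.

For a circular section of diameter D = 2.32 m at depth y = 0.547 m, the central angle is θ = 2 arccos(1 − 2y/D) = 2.028 rad. Then A = (D²/8)(θ − sin θ) = 0.7608 m² and P = Dθ/2 = 2.353 m.
Hydraulic radius R = A/P = 0.7608/2.353 = 0.3234 m.
V = (1/n) R^(2/3) √S = (1/0.016) × 0.3234^(2/3) × √0.0079 = 2.617 m/s. Hydraulic depth D_h = A/T = 0.7608/1.97 = 0.3863 m.
Froude number Fr = V/√(g·D_h) = 2.617/√(9.81×0.3863) = 1.34, which is greater than 1, so the flow is supercritical.

supercritical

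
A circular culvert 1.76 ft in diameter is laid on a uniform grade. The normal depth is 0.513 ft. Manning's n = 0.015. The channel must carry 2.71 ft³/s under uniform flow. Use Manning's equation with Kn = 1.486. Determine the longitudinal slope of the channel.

For a circular section of diameter D = 1.76 ft at depth y = 0.513 ft, the central angle is θ = 2 arccos(1 − 2y/D) = 2.281 rad. Then A = (D²/8)(θ − sin θ) = 0.5898 ft² and P = Dθ/2 = 2.007 ft.
Hydraulic radius R = A/P = 0.5898/2.007 = 0.2938 ft.
From Manning's equation, S = [nQ / (1.486 A R^(2/3))]² = [0.015 × 2.71 / (1.486 × 0.5898 × 0.2938^(2/3))]² = 0.011.

S = 0.011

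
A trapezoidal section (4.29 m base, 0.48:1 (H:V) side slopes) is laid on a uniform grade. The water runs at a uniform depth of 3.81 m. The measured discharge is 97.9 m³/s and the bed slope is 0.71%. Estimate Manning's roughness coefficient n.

n = 0.03

With bottom width b = 4.29 m and side slope z = 0.48: A = (b + zy)y = (4.29 + 0.48×3.81)×3.81 = 23.31 m²; P = b + 2y√(1+z²) = 4.29 + 2×3.81×1.109 = 12.74 m.
Hydraulic radius R = A/P = 23.31/12.74 = 1.83 m.
Rearranging Manning's equation: n = (1/Q) A R^(2/3) S^(1/2) = (1/97.9) × 23.31 × 1.83^(2/3) × √0.0071 = 0.03.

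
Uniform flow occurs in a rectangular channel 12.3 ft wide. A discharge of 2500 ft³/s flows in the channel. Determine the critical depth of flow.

y_c = 10.9 ft

For a rectangular channel, critical depth y_c = (q²/g)^(1/3) where q = Q/b = 2500/12.3 = 203.3 ft²/s.
So y_c = (203.3²/32.2)^(1/3) = 10.9 ft.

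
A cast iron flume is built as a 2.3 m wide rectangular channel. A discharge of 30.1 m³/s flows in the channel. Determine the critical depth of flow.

For a rectangular channel, critical depth y_c = (q²/g)^(1/3) where q = Q/b = 30.1/2.3 = 13.09 m²/s.
So y_c = (13.09²/9.81)^(1/3) = 2.59 m.

y_c = 2.59 m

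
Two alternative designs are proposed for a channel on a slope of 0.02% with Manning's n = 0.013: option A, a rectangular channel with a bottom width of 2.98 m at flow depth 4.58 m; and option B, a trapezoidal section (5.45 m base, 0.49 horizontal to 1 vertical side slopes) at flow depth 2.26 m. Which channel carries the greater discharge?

Channel A: Flow area A = b·y = 2.98 × 4.58 = 13.65 m². Wetted perimeter P = b + 2y = 2.98 + 2×4.58 = 12.14 m. Hydraulic radius R = A/P = 13.65/12.14 = 1.124 m. Q_A = (1/0.013)·13.65·1.124^(2/3)·√0.0002 = 16.05 m³/s.
Channel B: With bottom width b = 5.45 m and side slope z = 0.49: A = (b + zy)y = (5.45 + 0.49×2.26)×2.26 = 14.82 m²; P = b + 2y√(1+z²) = 5.45 + 2×2.26×1.114 = 10.48 m. Hydraulic radius R = A/P = 14.82/10.48 = 1.414 m. Q_B = (1/0.013)·14.82·1.414^(2/3)·√0.0002 = 20.31 m³/s.
Q_A = 16.05 m³/s vs Q_B = 20.31 m³/s, so channel B carries more.

channel B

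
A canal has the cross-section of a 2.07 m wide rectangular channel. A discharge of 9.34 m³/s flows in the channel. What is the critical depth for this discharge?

y_c = 1.28 m

For a rectangular channel, critical depth y_c = (q²/g)^(1/3) where q = Q/b = 9.34/2.07 = 4.512 m²/s.
So y_c = (4.512²/9.81)^(1/3) = 1.28 m.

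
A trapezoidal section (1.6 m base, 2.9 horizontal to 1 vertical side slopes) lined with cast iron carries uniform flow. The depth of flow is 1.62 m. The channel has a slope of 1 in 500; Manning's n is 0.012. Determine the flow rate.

With bottom width b = 1.6 m and side slope z = 2.9: A = (b + zy)y = (1.6 + 2.9×1.62)×1.62 = 10.2 m²; P = b + 2y√(1+z²) = 1.6 + 2×1.62×3.068 = 11.54 m.
Hydraulic radius R = A/P = 10.2/11.54 = 0.8842 m.
Manning's equation: Q = (1/n) A R^(2/3) S^(1/2) = (1/0.012) × 10.2 × 0.8842^(2/3) × 0.002^(1/2) = 35 m³/s.

Q = 35 m³/s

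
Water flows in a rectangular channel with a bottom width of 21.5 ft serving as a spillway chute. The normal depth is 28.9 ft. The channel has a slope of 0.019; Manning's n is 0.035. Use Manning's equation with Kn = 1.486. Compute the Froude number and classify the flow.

Flow area A = b·y = 21.5 × 28.9 = 621.4 ft². Wetted perimeter P = b + 2y = 21.5 + 2×28.9 = 79.3 ft.
Hydraulic radius R = A/P = 621.4/79.3 = 7.835 ft.
V = (1.486/n) R^(2/3) √S = (1.486/0.035) × 7.835^(2/3) × √0.019 = 23.09 ft/s. Hydraulic depth D_h = A/T = 621.4/21.5 = 28.9 ft.
Froude number Fr = V/√(g·D_h) = 23.09/√(32.2×28.9) = 0.757, which is less than 1, so the flow is subcritical.

subcritical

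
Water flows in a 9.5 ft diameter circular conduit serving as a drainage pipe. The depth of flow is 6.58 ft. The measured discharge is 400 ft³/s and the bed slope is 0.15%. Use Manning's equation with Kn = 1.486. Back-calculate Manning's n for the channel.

For a circular section of diameter D = 9.5 ft at depth y = 6.58 ft, the central angle is θ = 2 arccos(1 − 2y/D) = 3.933 rad. Then A = (D²/8)(θ − sin θ) = 52.39 ft² and P = Dθ/2 = 18.68 ft.
Hydraulic radius R = A/P = 52.39/18.68 = 2.804 ft.
Rearranging Manning's equation: n = (1.486/Q) A R^(2/3) S^(1/2) = (1.486/400) × 52.39 × 2.804^(2/3) × √0.0015 = 0.015.

n = 0.015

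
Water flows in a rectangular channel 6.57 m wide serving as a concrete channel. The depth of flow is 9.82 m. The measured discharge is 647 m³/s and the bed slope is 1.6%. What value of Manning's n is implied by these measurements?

n = 0.023

Flow area A = b·y = 6.57 × 9.82 = 64.52 m². Wetted perimeter P = b + 2y = 6.57 + 2×9.82 = 26.21 m.
Hydraulic radius R = A/P = 64.52/26.21 = 2.462 m.
Rearranging Manning's equation: n = (1/Q) A R^(2/3) S^(1/2) = (1/647) × 64.52 × 2.462^(2/3) × √0.016 = 0.023.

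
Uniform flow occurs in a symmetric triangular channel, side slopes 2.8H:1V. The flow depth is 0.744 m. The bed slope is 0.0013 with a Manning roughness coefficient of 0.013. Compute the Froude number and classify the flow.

For a triangular section with side slope z = 2.8: A = zy² = 2.8×0.744² = 1.55 m²; P = 2y√(1+z²) = 2×0.744×2.973 = 4.424 m.
Hydraulic radius R = A/P = 1.55/4.424 = 0.3503 m.
V = (1/n) R^(2/3) √S = (1/0.013) × 0.3503^(2/3) × √0.0013 = 1.378 m/s. Hydraulic depth D_h = A/T = 1.55/4.166 = 0.372 m.
Froude number Fr = V/√(g·D_h) = 1.378/√(9.81×0.372) = 0.722, which is less than 1, so the flow is subcritical.

subcritical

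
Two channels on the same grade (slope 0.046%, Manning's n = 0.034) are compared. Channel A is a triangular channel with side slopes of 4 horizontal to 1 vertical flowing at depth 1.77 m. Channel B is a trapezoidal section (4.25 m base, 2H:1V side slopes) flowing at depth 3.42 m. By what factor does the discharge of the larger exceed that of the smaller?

5.21

Channel A: For a triangular section with side slope z = 4: A = zy² = 4×1.77² = 12.53 m²; P = 2y√(1+z²) = 2×1.77×4.123 = 14.6 m. Hydraulic radius R = A/P = 12.53/14.6 = 0.8586 m. Q_A = (1/0.034)·12.53·0.8586^(2/3)·√0.00046 = 7.141 m³/s.
Channel B: With bottom width b = 4.25 m and side slope z = 2: A = (b + zy)y = (4.25 + 2×3.42)×3.42 = 37.93 m²; P = b + 2y√(1+z²) = 4.25 + 2×3.42×2.236 = 19.54 m. Hydraulic radius R = A/P = 37.93/19.54 = 1.941 m. Q_B = (1/0.034)·37.93·1.941^(2/3)·√0.00046 = 37.22 m³/s.
The larger discharge is 37.22 m³/s and the smaller is 7.141 m³/s; the ratio is 5.21.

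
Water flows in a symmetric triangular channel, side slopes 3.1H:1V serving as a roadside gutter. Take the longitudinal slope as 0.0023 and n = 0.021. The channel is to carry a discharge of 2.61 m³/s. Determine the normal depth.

Manning's equation rearranged: A R^(2/3) = nQ / (1·√S) = 0.021 × 2.61 / (√0.0023) = 1.143.
Try y = 0.706 m: A R^(2/3) = 0.7467 — low.
Try y = 0.94 m: A R^(2/3) = 1.602 — high.
Try y = 0.828 m: A R^(2/3) = 1.142 — close enough.

y_n = 0.828 m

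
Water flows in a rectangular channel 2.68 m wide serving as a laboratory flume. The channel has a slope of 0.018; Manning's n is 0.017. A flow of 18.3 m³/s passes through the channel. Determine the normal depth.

y_n = 1.18 m

Manning's equation rearranged: A R^(2/3) = nQ / (1·√S) = 0.017 × 18.3 / (√0.018) = 2.319.
At y = 0.952 m: A R^(2/3) = 1.726 — too small.
At y = 1.4 m: A R^(2/3) = 2.915 — too large.
At y = 1.18 m: A R^(2/3) = 2.318 — matches.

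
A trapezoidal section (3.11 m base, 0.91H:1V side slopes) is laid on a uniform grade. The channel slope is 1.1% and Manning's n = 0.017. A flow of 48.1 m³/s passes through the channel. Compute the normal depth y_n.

y_n = 1.67 m

Manning's equation rearranged: A R^(2/3) = nQ / (1·√S) = 0.017 × 48.1 / (√0.011) = 7.796.
Trying y = 1.27 m: A R^(2/3) = 4.776 — too small.
Trying y = 1.67 m: A R^(2/3) = 7.803 — ≈ 7.796.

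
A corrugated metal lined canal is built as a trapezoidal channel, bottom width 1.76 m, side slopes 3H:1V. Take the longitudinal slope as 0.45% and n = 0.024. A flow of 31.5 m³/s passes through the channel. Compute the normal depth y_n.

Manning's equation rearranged: A R^(2/3) = nQ / (1·√S) = 0.024 × 31.5 / (√0.0045) = 11.27.
Trying y = 2.08 m: A R^(2/3) = 17.9 — over.
Trying y = 1.46 m: A R^(2/3) = 7.824 — short.
Trying y = 1.71 m: A R^(2/3) = 11.28 — matches.

y_n = 1.71 m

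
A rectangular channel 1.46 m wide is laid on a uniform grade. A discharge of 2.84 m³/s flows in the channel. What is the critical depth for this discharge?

For a rectangular channel, critical depth y_c = (q²/g)^(1/3) where q = Q/b = 2.84/1.46 = 1.945 m²/s.
So y_c = (1.945²/9.81)^(1/3) = 0.728 m.

y_c = 0.728 m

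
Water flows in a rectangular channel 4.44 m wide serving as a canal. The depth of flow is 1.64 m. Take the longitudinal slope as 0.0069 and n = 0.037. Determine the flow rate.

Q = 15.7 m³/s

Flow area A = b·y = 4.44 × 1.64 = 7.282 m². Wetted perimeter P = b + 2y = 4.44 + 2×1.64 = 7.72 m.
Hydraulic radius R = A/P = 7.282/7.72 = 0.9432 m.
Manning's equation: Q = (1/n) A R^(2/3) S^(1/2) = (1/0.037) × 7.282 × 0.9432^(2/3) × 0.0069^(1/2) = 15.7 m³/s.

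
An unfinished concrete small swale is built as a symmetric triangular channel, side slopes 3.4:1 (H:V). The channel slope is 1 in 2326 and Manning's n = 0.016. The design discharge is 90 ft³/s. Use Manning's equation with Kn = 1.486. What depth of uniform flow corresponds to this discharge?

Manning's equation rearranged: A R^(2/3) = nQ / (1.486·√S) = 0.016 × 90 / (1.486 × √0.0004299) = 46.74.
Trying y = 4.1 ft: A R^(2/3) = 89.72 — too large.
Trying y = 3.21 ft: A R^(2/3) = 46.72 — matches.

y_n = 3.21 ft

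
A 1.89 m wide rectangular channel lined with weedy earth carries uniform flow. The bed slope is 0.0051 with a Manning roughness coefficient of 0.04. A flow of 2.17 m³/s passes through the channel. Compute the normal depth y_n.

Manning's equation rearranged: A R^(2/3) = nQ / (1·√S) = 0.04 × 2.17 / (√0.0051) = 1.215.
Try y = 1.24 m: A R^(2/3) = 1.547 — high.
Try y = 0.9 m: A R^(2/3) = 1.015 — low.
Try y = 1.03 m: A R^(2/3) = 1.215 — ≈ 1.215.

y_n = 1.03 m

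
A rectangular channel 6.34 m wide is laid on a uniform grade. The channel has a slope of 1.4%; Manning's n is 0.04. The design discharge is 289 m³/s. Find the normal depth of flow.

y_n = 8.77 m

Manning's equation rearranged: A R^(2/3) = nQ / (1·√S) = 0.04 × 289 / (√0.014) = 97.7.
Trying y = 6.09 m: A R^(2/3) = 63.01 — short.
Trying y = 10.1 m: A R^(2/3) = 115.2 — over.
Trying y = 8.77 m: A R^(2/3) = 97.68 — ≈ 97.7.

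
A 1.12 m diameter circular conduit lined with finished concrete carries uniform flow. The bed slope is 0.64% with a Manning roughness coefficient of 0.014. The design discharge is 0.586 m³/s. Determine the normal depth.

y_n = 0.376 m

Manning's equation rearranged: A R^(2/3) = nQ / (1·√S) = 0.014 × 0.586 / (√0.0064) = 0.1025.
Trying y = 0.418 m: A R^(2/3) = 0.125 — too large.
Trying y = 0.285 m: A R^(2/3) = 0.05982 — too small.
Trying y = 0.376 m: A R^(2/3) = 0.1025 — matches.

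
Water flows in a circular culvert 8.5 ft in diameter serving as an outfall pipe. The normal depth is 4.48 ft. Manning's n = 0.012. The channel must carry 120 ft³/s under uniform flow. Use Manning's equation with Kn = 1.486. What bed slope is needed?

S = 0.000358

For a circular section of diameter D = 8.5 ft at depth y = 4.48 ft, the central angle is θ = 2 arccos(1 − 2y/D) = 3.25 rad. Then A = (D²/8)(θ − sin θ) = 30.33 ft² and P = Dθ/2 = 13.81 ft.
Hydraulic radius R = A/P = 30.33/13.81 = 2.196 ft.
From Manning's equation, S = [nQ / (1.486 A R^(2/3))]² = [0.012 × 120 / (1.486 × 30.33 × 2.196^(2/3))]² = 0.000358.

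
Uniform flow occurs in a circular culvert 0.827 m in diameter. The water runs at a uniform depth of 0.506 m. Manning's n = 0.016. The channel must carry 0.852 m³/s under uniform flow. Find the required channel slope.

S = 0.011

For a circular section of diameter D = 0.827 m at depth y = 0.506 m, the central angle is θ = 2 arccos(1 − 2y/D) = 3.593 rad. Then A = (D²/8)(θ − sin θ) = 0.3444 m² and P = Dθ/2 = 1.486 m.
Hydraulic radius R = A/P = 0.3444/1.486 = 0.2318 m.
From Manning's equation, S = [nQ / (1 A R^(2/3))]² = [0.016 × 0.852 / (1 × 0.3444 × 0.2318^(2/3))]² = 0.011.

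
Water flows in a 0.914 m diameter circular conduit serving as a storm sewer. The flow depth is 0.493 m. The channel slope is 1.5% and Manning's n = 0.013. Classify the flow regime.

supercritical

For a circular section of diameter D = 0.914 m at depth y = 0.493 m, the central angle is θ = 2 arccos(1 − 2y/D) = 3.299 rad. Then A = (D²/8)(θ − sin θ) = 0.3609 m² and P = Dθ/2 = 1.508 m.
Hydraulic radius R = A/P = 0.3609/1.508 = 0.2394 m.
V = (1/n) R^(2/3) √S = (1/0.013) × 0.2394^(2/3) × √0.015 = 3.632 m/s. Hydraulic depth D_h = A/T = 0.3609/0.9112 = 0.3961 m.
Froude number Fr = V/√(g·D_h) = 3.632/√(9.81×0.3961) = 1.84, which is greater than 1, so the flow is supercritical.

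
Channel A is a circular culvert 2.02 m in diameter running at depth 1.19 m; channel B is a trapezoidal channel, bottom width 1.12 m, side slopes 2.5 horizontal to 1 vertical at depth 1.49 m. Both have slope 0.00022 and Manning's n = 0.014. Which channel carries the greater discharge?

Channel A: For a circular section of diameter D = 2.02 m at depth y = 1.19 m, the central angle is θ = 2 arccos(1 − 2y/D) = 3.5 rad. Then A = (D²/8)(θ − sin θ) = 1.964 m² and P = Dθ/2 = 3.535 m. Hydraulic radius R = A/P = 1.964/3.535 = 0.5556 m. Q_A = (1/0.014)·1.964·0.5556^(2/3)·√0.00022 = 1.406 m³/s.
Channel B: With bottom width b = 1.12 m and side slope z = 2.5: A = (b + zy)y = (1.12 + 2.5×1.49)×1.49 = 7.219 m²; P = b + 2y√(1+z²) = 1.12 + 2×1.49×2.693 = 9.144 m. Hydraulic radius R = A/P = 7.219/9.144 = 0.7895 m. Q_B = (1/0.014)·7.219·0.7895^(2/3)·√0.00022 = 6.533 m³/s.
Q_A = 1.406 m³/s vs Q_B = 6.533 m³/s, so channel B carries more.

channel B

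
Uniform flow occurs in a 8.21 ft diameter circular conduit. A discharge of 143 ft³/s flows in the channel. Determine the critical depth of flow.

y_c = 2.95 ft

At critical depth, Q² T / (g A³) = 1, i.e. A³/T = Q²/g = 143²/32.2 = 635.1.
Try y = 3.43 ft: A³/T = 1136 — too large.
Try y = 2.51 ft: A³/T = 340.8 — too small.
Try y = 2.95 ft: A³/T = 636.2 — close enough.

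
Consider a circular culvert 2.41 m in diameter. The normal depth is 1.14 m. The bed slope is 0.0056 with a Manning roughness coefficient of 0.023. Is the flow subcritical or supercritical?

subcritical

For a circular section of diameter D = 2.41 m at depth y = 1.14 m, the central angle is θ = 2 arccos(1 − 2y/D) = 3.034 rad. Then A = (D²/8)(θ − sin θ) = 2.124 m² and P = Dθ/2 = 3.656 m.
Hydraulic radius R = A/P = 2.124/3.656 = 0.5811 m.
V = (1/n) R^(2/3) √S = (1/0.023) × 0.5811^(2/3) × √0.0056 = 2.266 m/s. Hydraulic depth D_h = A/T = 2.124/2.406 = 0.8827 m.
Froude number Fr = V/√(g·D_h) = 2.266/√(9.81×0.8827) = 0.77, which is less than 1, so the flow is subcritical.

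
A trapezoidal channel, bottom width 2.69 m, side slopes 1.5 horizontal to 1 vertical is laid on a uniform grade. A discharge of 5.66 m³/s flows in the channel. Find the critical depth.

y_c = 0.672 m

At critical depth, Q² T / (g A³) = 1, i.e. A³/T = Q²/g = 5.66²/9.81 = 3.266.
Try y = 0.498 m: A³/T = 1.198 — low.
Try y = 0.672 m: A³/T = 3.261 — close enough.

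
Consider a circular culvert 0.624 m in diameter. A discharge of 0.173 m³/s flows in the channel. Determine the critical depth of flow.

y_c = 0.265 m

At critical depth, Q² T / (g A³) = 1, i.e. A³/T = Q²/g = 0.173²/9.81 = 0.003051.
Trying y = 0.292 m: A³/T = 0.004448 — high.
Trying y = 0.233 m: A³/T = 0.001871 — low.
Trying y = 0.265 m: A³/T = 0.003068 — ≈ 0.003051.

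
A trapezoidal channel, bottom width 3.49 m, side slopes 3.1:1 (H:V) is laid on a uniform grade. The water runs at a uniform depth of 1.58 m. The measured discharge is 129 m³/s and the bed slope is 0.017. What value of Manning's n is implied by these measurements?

n = 0.013

With bottom width b = 3.49 m and side slope z = 3.1: A = (b + zy)y = (3.49 + 3.1×1.58)×1.58 = 13.25 m²; P = b + 2y√(1+z²) = 3.49 + 2×1.58×3.257 = 13.78 m.
Hydraulic radius R = A/P = 13.25/13.78 = 0.9615 m.
Rearranging Manning's equation: n = (1/Q) A R^(2/3) S^(1/2) = (1/129) × 13.25 × 0.9615^(2/3) × √0.017 = 0.013.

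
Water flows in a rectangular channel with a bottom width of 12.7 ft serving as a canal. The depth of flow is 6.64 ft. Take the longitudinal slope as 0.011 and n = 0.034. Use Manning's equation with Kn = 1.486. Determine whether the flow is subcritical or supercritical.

Flow area A = b·y = 12.7 × 6.64 = 84.33 ft². Wetted perimeter P = b + 2y = 12.7 + 2×6.64 = 25.98 ft.
Hydraulic radius R = A/P = 84.33/25.98 = 3.246 ft.
V = (1.486/n) R^(2/3) √S = (1.486/0.034) × 3.246^(2/3) × √0.011 = 10.05 ft/s. Hydraulic depth D_h = A/T = 84.33/12.7 = 6.64 ft.
Froude number Fr = V/√(g·D_h) = 10.05/√(32.2×6.64) = 0.687, which is less than 1, so the flow is subcritical.

subcritical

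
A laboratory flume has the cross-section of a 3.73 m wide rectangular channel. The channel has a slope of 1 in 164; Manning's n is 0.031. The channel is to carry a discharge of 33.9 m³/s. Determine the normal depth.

Manning's equation rearranged: A R^(2/3) = nQ / (1·√S) = 0.031 × 33.9 / (√0.006098) = 13.46.
Trying y = 4.04 m: A R^(2/3) = 17.73 — too large.
Trying y = 3.23 m: A R^(2/3) = 13.47 — matches.

y_n = 3.23 m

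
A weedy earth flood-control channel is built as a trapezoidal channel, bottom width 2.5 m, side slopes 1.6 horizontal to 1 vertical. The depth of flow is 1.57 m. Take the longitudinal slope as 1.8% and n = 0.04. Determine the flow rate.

With bottom width b = 2.5 m and side slope z = 1.6: A = (b + zy)y = (2.5 + 1.6×1.57)×1.57 = 7.869 m²; P = b + 2y√(1+z²) = 2.5 + 2×1.57×1.887 = 8.425 m.
Hydraulic radius R = A/P = 7.869/8.425 = 0.934 m.
Manning's equation: Q = (1/n) A R^(2/3) S^(1/2) = (1/0.04) × 7.869 × 0.934^(2/3) × 0.018^(1/2) = 25.2 m³/s.

Q = 25.2 m³/s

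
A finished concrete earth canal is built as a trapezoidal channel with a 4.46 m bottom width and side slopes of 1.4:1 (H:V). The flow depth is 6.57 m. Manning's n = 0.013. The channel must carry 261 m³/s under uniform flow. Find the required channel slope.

S = 0.000289

With bottom width b = 4.46 m and side slope z = 1.4: A = (b + zy)y = (4.46 + 1.4×6.57)×6.57 = 89.73 m²; P = b + 2y√(1+z²) = 4.46 + 2×6.57×1.72 = 27.07 m.
Hydraulic radius R = A/P = 89.73/27.07 = 3.315 m.
From Manning's equation, S = [nQ / (1 A R^(2/3))]² = [0.013 × 261 / (1 × 89.73 × 3.315^(2/3))]² = 0.000289.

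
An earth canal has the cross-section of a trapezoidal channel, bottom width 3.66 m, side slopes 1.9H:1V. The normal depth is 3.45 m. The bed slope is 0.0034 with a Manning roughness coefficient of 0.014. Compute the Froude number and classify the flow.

supercritical

With bottom width b = 3.66 m and side slope z = 1.9: A = (b + zy)y = (3.66 + 1.9×3.45)×3.45 = 35.24 m²; P = b + 2y√(1+z²) = 3.66 + 2×3.45×2.147 = 18.47 m.
Hydraulic radius R = A/P = 35.24/18.47 = 1.908 m.
V = (1/n) R^(2/3) √S = (1/0.014) × 1.908^(2/3) × √0.0034 = 6.406 m/s. Hydraulic depth D_h = A/T = 35.24/16.77 = 2.101 m.
Froude number Fr = V/√(g·D_h) = 6.406/√(9.81×2.101) = 1.41, which is greater than 1, so the flow is supercritical.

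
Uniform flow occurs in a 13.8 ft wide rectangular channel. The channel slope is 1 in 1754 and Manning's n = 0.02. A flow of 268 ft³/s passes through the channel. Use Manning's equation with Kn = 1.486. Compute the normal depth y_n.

y_n = 5.27 ft

Manning's equation rearranged: A R^(2/3) = nQ / (1.486·√S) = 0.02 × 268 / (1.486 × √0.0005701) = 151.1.
Try y = 4.02 ft: A R^(2/3) = 103.3 — low.
Try y = 6.71 ft: A R^(2/3) = 209.4 — high.
Try y = 5.27 ft: A R^(2/3) = 150.9 — matches.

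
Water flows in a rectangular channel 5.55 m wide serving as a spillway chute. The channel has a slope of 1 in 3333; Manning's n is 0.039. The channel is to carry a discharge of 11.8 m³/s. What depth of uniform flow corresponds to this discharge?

y_n = 3.56 m

Manning's equation rearranged: A R^(2/3) = nQ / (1·√S) = 0.039 × 11.8 / (√0.0003) = 26.57.
Trying y = 3.95 m: A R^(2/3) = 30.36 — over.
Trying y = 3.08 m: A R^(2/3) = 22 — short.
Trying y = 3.56 m: A R^(2/3) = 26.57 — close enough.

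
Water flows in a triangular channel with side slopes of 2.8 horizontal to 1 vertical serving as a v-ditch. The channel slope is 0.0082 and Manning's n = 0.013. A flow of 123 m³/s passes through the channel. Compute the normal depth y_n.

y_n = 2.41 m

Manning's equation rearranged: A R^(2/3) = nQ / (1·√S) = 0.013 × 123 / (√0.0082) = 17.66.
Trying y = 3.06 m: A R^(2/3) = 33.45 — high.
Trying y = 1.91 m: A R^(2/3) = 9.517 — low.
Trying y = 2.41 m: A R^(2/3) = 17.69 — matches.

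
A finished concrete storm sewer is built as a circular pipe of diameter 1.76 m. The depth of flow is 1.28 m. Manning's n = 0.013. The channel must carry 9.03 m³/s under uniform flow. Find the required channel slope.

S = 0.00901

For a circular section of diameter D = 1.76 m at depth y = 1.28 m, the central angle is θ = 2 arccos(1 − 2y/D) = 4.085 rad. Then A = (D²/8)(θ − sin θ) = 1.895 m² and P = Dθ/2 = 3.595 m.
Hydraulic radius R = A/P = 1.895/3.595 = 0.5272 m.
From Manning's equation, S = [nQ / (1 A R^(2/3))]² = [0.013 × 9.03 / (1 × 1.895 × 0.5272^(2/3))]² = 0.00901.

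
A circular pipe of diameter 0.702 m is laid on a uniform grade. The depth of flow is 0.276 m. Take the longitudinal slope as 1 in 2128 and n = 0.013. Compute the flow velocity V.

V = 0.468 m/s

For a circular section of diameter D = 0.702 m at depth y = 0.276 m, the central angle is θ = 2 arccos(1 − 2y/D) = 2.711 rad. Then A = (D²/8)(θ − sin θ) = 0.1413 m² and P = Dθ/2 = 0.9515 m.
Hydraulic radius R = A/P = 0.1413/0.9515 = 0.1485 m.
From Manning's equation, V = (1/n) R^(2/3) S^(1/2) = (1/0.013) × 0.1485^(2/3) × 0.0004699^(1/2) = 0.468 m/s.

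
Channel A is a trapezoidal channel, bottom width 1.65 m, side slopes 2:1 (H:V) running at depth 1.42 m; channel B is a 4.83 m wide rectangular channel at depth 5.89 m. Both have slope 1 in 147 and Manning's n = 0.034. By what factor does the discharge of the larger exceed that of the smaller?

Channel A: With bottom width b = 1.65 m and side slope z = 2: A = (b + zy)y = (1.65 + 2×1.42)×1.42 = 6.376 m²; P = b + 2y√(1+z²) = 1.65 + 2×1.42×2.236 = 8 m. Hydraulic radius R = A/P = 6.376/8 = 0.7969 m. Q_A = (1/0.034)·6.376·0.7969^(2/3)·√0.006803 = 13.29 m³/s.
Channel B: Flow area A = b·y = 4.83 × 5.89 = 28.45 m². Wetted perimeter P = b + 2y = 4.83 + 2×5.89 = 16.61 m. Hydraulic radius R = A/P = 28.45/16.61 = 1.713 m. Q_B = (1/0.034)·28.45·1.713^(2/3)·√0.006803 = 98.79 m³/s.
The larger discharge is 98.79 m³/s and the smaller is 13.29 m³/s; the ratio is 7.43.

7.43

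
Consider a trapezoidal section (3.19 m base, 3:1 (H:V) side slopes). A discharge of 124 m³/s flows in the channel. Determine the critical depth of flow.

At critical depth, Q² T / (g A³) = 1, i.e. A³/T = Q²/g = 124²/9.81 = 1567.
At y = 3.09 m: A³/T = 2626 — too large.
At y = 1.92 m: A³/T = 345 — too small.
At y = 2.74 m: A³/T = 1557 — matches.

y_c = 2.74 m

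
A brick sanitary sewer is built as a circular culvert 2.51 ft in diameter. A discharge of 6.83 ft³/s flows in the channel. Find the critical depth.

At critical depth, Q² T / (g A³) = 1, i.e. A³/T = Q²/g = 6.83²/32.2 = 1.449.
Try y = 0.957 ft: A³/T = 2.135 — over.
Try y = 0.711 ft: A³/T = 0.677 — short.
Try y = 0.865 ft: A³/T = 1.446 — matches.

y_c = 0.865 ft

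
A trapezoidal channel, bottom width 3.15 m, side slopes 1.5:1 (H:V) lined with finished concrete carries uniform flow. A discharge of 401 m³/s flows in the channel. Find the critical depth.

y_c = 5.85 m

At critical depth, Q² T / (g A³) = 1, i.e. A³/T = Q²/g = 401²/9.81 = 16390.
At y = 5.13 m: A³/T = 9288 — too small.
At y = 6.83 m: A³/T = 32390 — too large.
At y = 5.85 m: A³/T = 16400 — ≈ 16390.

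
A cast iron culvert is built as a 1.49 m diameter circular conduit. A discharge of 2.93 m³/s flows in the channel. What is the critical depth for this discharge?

At critical depth, Q² T / (g A³) = 1, i.e. A³/T = Q²/g = 2.93²/9.81 = 0.8751.
At y = 0.605 m: A³/T = 0.2005 — low.
At y = 1.05 m: A³/T = 1.666 — high.
At y = 0.889 m: A³/T = 0.8738 — ≈ 0.8751.

y_c = 0.889 m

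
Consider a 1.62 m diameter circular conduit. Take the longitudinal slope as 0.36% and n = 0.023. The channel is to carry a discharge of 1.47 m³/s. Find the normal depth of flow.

Manning's equation rearranged: A R^(2/3) = nQ / (1·√S) = 0.023 × 1.47 / (√0.0036) = 0.5635.
At y = 0.567 m: A R^(2/3) = 0.2967 — too small.
At y = 1 m: A R^(2/3) = 0.7913 — too large.
At y = 0.809 m: A R^(2/3) = 0.563 — matches.

y_n = 0.809 m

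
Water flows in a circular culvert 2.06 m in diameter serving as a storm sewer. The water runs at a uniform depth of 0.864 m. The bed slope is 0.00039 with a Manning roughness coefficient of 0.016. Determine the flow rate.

For a circular section of diameter D = 2.06 m at depth y = 0.864 m, the central angle is θ = 2 arccos(1 − 2y/D) = 2.818 rad. Then A = (D²/8)(θ − sin θ) = 1.326 m² and P = Dθ/2 = 2.902 m.
Hydraulic radius R = A/P = 1.326/2.902 = 0.4569 m.
Manning's equation: Q = (1/n) A R^(2/3) S^(1/2) = (1/0.016) × 1.326 × 0.4569^(2/3) × 0.00039^(1/2) = 0.971 m³/s.

Q = 0.971 m³/s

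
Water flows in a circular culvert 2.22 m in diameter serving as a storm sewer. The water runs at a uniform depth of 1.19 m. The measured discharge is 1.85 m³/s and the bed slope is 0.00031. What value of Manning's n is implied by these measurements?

For a circular section of diameter D = 2.22 m at depth y = 1.19 m, the central angle is θ = 2 arccos(1 − 2y/D) = 3.286 rad. Then A = (D²/8)(θ − sin θ) = 2.113 m² and P = Dθ/2 = 3.647 m.
Hydraulic radius R = A/P = 2.113/3.647 = 0.5793 m.
Rearranging Manning's equation: n = (1/Q) A R^(2/3) S^(1/2) = (1/1.85) × 2.113 × 0.5793^(2/3) × √0.00031 = 0.014.

n = 0.014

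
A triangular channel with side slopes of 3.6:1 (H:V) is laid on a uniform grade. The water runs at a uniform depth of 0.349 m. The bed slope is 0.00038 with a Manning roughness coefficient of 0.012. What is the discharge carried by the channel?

Q = 0.217 m³/s

For a triangular section with side slope z = 3.6: A = zy² = 3.6×0.349² = 0.4385 m²; P = 2y√(1+z²) = 2×0.349×3.736 = 2.608 m.
Hydraulic radius R = A/P = 0.4385/2.608 = 0.1681 m.
Manning's equation: Q = (1/n) A R^(2/3) S^(1/2) = (1/0.012) × 0.4385 × 0.1681^(2/3) × 0.00038^(1/2) = 0.217 m³/s.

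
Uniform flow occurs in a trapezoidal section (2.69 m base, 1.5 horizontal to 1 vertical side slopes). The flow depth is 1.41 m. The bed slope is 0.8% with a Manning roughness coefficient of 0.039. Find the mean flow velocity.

With bottom width b = 2.69 m and side slope z = 1.5: A = (b + zy)y = (2.69 + 1.5×1.41)×1.41 = 6.775 m²; P = b + 2y√(1+z²) = 2.69 + 2×1.41×1.803 = 7.774 m.
Hydraulic radius R = A/P = 6.775/7.774 = 0.8715 m.
From Manning's equation, V = (1/n) R^(2/3) S^(1/2) = (1/0.039) × 0.8715^(2/3) × 0.008^(1/2) = 2.09 m/s.

V = 2.09 m/s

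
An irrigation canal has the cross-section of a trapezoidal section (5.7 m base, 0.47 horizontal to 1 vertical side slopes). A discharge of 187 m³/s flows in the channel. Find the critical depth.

At critical depth, Q² T / (g A³) = 1, i.e. A³/T = Q²/g = 187²/9.81 = 3565.
At y = 2.88 m: A³/T = 997.1 — too small.
At y = 4.85 m: A³/T = 5650 — too large.
At y = 4.23 m: A³/T = 3554 — close enough.

y_c = 4.23 m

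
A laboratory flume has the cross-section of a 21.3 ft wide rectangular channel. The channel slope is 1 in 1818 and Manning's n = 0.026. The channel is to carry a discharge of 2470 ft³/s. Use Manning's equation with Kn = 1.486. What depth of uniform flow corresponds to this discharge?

y_n = 23 ft

Manning's equation rearranged: A R^(2/3) = nQ / (1.486·√S) = 0.026 × 2470 / (1.486 × √0.0005501) = 1843.
Trying y = 16 ft: A R^(2/3) = 1174 — too small.
Trying y = 26.6 ft: A R^(2/3) = 2191 — too large.
Trying y = 23 ft: A R^(2/3) = 1840 — close enough.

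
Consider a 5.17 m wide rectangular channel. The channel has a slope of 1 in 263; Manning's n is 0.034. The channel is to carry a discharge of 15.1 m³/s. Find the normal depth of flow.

Manning's equation rearranged: A R^(2/3) = nQ / (1·√S) = 0.034 × 15.1 / (√0.003802) = 8.326.
Trying y = 2.03 m: A R^(2/3) = 11.43 — over.
Trying y = 1.62 m: A R^(2/3) = 8.352 — matches.

y_n = 1.62 m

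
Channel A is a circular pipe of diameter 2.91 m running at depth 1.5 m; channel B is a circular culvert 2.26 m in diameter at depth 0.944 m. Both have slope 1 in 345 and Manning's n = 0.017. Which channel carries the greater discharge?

channel A

Channel A: For a circular section of diameter D = 2.91 m at depth y = 1.5 m, the central angle is θ = 2 arccos(1 − 2y/D) = 3.203 rad. Then A = (D²/8)(θ − sin θ) = 3.456 m² and P = Dθ/2 = 4.661 m. Hydraulic radius R = A/P = 3.456/4.661 = 0.7415 m. Q_A = (1/0.017)·3.456·0.7415^(2/3)·√0.002899 = 8.968 m³/s.
Channel B: For a circular section of diameter D = 2.26 m at depth y = 0.944 m, the central angle is θ = 2 arccos(1 − 2y/D) = 2.811 rad. Then A = (D²/8)(θ − sin θ) = 1.587 m² and P = Dθ/2 = 3.176 m. Hydraulic radius R = A/P = 1.587/3.176 = 0.4997 m. Q_B = (1/0.017)·1.587·0.4997^(2/3)·√0.002899 = 3.166 m³/s.
Q_A = 8.968 m³/s vs Q_B = 3.166 m³/s, so channel A carries more.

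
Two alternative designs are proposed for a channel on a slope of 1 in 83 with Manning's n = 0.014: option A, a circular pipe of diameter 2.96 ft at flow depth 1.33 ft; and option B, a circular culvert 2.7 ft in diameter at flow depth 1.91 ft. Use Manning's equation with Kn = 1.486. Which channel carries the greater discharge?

Channel A: For a circular section of diameter D = 2.96 ft at depth y = 1.33 ft, the central angle is θ = 2 arccos(1 − 2y/D) = 2.939 rad. Then A = (D²/8)(θ − sin θ) = 2.997 ft² and P = Dθ/2 = 4.349 ft. Hydraulic radius R = A/P = 2.997/4.349 = 0.6892 ft. Q_A = (1.486/0.014)·2.997·0.6892^(2/3)·√0.01205 = 27.25 ft³/s.
Channel B: For a circular section of diameter D = 2.7 ft at depth y = 1.91 ft, the central angle is θ = 2 arccos(1 − 2y/D) = 3.997 rad. Then A = (D²/8)(θ − sin θ) = 4.33 ft² and P = Dθ/2 = 5.396 ft. Hydraulic radius R = A/P = 4.33/5.396 = 0.8025 ft. Q_B = (1.486/0.014)·4.33·0.8025^(2/3)·√0.01205 = 43.57 ft³/s.
Q_A = 27.25 ft³/s vs Q_B = 43.57 ft³/s, so channel B carries more.

channel B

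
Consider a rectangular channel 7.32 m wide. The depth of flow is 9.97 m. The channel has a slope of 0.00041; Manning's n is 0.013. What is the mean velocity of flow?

V = 3 m/s

Flow area A = b·y = 7.32 × 9.97 = 72.98 m². Wetted perimeter P = b + 2y = 7.32 + 2×9.97 = 27.26 m.
Hydraulic radius R = A/P = 72.98/27.26 = 2.677 m.
From Manning's equation, V = (1/n) R^(2/3) S^(1/2) = (1/0.013) × 2.677^(2/3) × 0.00041^(1/2) = 3 m/s.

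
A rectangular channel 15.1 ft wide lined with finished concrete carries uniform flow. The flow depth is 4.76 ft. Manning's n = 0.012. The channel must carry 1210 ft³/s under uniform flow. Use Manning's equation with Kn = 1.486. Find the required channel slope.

S = 0.00443

Flow area A = b·y = 15.1 × 4.76 = 71.88 ft². Wetted perimeter P = b + 2y = 15.1 + 2×4.76 = 24.62 ft.
Hydraulic radius R = A/P = 71.88/24.62 = 2.919 ft.
From Manning's equation, S = [nQ / (1.486 A R^(2/3))]² = [0.012 × 1210 / (1.486 × 71.88 × 2.919^(2/3))]² = 0.00443.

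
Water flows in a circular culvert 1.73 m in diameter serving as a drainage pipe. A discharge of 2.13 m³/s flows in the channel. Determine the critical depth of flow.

y_c = 0.719 m

At critical depth, Q² T / (g A³) = 1, i.e. A³/T = Q²/g = 2.13²/9.81 = 0.4625.
At y = 0.879 m: A³/T = 0.9978 — high.
At y = 0.552 m: A³/T = 0.1671 — low.
At y = 0.719 m: A³/T = 0.4625 — matches.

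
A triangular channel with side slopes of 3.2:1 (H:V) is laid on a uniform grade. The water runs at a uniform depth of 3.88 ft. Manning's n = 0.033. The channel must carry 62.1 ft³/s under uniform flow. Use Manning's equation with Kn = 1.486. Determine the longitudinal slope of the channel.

S = 0.00036

For a triangular section with side slope z = 3.2: A = zy² = 3.2×3.88² = 48.17 ft²; P = 2y√(1+z²) = 2×3.88×3.353 = 26.02 ft.
Hydraulic radius R = A/P = 48.17/26.02 = 1.852 ft.
From Manning's equation, S = [nQ / (1.486 A R^(2/3))]² = [0.033 × 62.1 / (1.486 × 48.17 × 1.852^(2/3))]² = 0.00036.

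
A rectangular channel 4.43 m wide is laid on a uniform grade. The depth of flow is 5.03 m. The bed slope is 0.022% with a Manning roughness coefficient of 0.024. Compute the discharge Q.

Q = 18.3 m³/s

Flow area A = b·y = 4.43 × 5.03 = 22.28 m². Wetted perimeter P = b + 2y = 4.43 + 2×5.03 = 14.49 m.
Hydraulic radius R = A/P = 22.28/14.49 = 1.538 m.
Manning's equation: Q = (1/n) A R^(2/3) S^(1/2) = (1/0.024) × 22.28 × 1.538^(2/3) × 0.00022^(1/2) = 18.3 m³/s.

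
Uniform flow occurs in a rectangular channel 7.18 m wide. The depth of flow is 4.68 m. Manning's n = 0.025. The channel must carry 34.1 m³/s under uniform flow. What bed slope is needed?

S = 0.00025

Flow area A = b·y = 7.18 × 4.68 = 33.6 m². Wetted perimeter P = b + 2y = 7.18 + 2×4.68 = 16.54 m.
Hydraulic radius R = A/P = 33.6/16.54 = 2.032 m.
From Manning's equation, S = [nQ / (1 A R^(2/3))]² = [0.025 × 34.1 / (1 × 33.6 × 2.032^(2/3))]² = 0.00025.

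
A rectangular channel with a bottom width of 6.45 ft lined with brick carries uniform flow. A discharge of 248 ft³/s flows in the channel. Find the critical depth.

For a rectangular channel, critical depth y_c = (q²/g)^(1/3) where q = Q/b = 248/6.45 = 38.45 ft²/s.
So y_c = (38.45²/32.2)^(1/3) = 3.58 ft.

y_c = 3.58 ft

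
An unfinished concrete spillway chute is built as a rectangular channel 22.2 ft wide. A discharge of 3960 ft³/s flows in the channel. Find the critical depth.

For a rectangular channel, critical depth y_c = (q²/g)^(1/3) where q = Q/b = 3960/22.2 = 178.4 ft²/s.
So y_c = (178.4²/32.2)^(1/3) = 9.96 ft.

y_c = 9.96 ft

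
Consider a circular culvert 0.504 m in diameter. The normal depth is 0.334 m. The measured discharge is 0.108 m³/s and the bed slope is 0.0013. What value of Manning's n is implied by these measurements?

n = 0.013

For a circular section of diameter D = 0.504 m at depth y = 0.334 m, the central angle is θ = 2 arccos(1 − 2y/D) = 3.804 rad. Then A = (D²/8)(θ − sin θ) = 0.1403 m² and P = Dθ/2 = 0.9587 m.
Hydraulic radius R = A/P = 0.1403/0.9587 = 0.1464 m.
Rearranging Manning's equation: n = (1/Q) A R^(2/3) S^(1/2) = (1/0.108) × 0.1403 × 0.1464^(2/3) × √0.0013 = 0.013.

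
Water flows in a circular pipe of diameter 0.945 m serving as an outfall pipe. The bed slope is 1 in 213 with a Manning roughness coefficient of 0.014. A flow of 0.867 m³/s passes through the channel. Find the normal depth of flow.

Manning's equation rearranged: A R^(2/3) = nQ / (1·√S) = 0.014 × 0.867 / (√0.004695) = 0.1771.
At y = 0.391 m: A R^(2/3) = 0.09606 — short.
At y = 0.69 m: A R^(2/3) = 0.2367 — over.
At y = 0.561 m: A R^(2/3) = 0.1772 — close enough.

y_n = 0.561 m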